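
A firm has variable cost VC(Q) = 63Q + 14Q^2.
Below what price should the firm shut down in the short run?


AVC(Q) = VC(Q)/Q = 63 + 14Q
AVC is increasing in Q, so minimum AVC is at Q -> 0+.
Min AVC = 63
The firm should shut down if P < 63.

63


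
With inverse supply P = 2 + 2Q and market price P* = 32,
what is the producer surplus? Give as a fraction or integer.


Minimum supply price (at Q=0): P_min = 2
Quantity supplied at P* = 32:
Q* = (32 - 2)/2 = 15
PS = (1/2) * Q* * (P* - P_min)
PS = (1/2) * 15 * (32 - 2)
PS = (1/2) * 15 * 30 = 225

225


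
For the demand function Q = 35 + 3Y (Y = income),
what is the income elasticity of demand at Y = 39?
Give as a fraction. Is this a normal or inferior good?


dQ/dY = 3
At Y = 39: Q = 35 + 3*39 = 152
Ey = (dQ/dY)(Y/Q) = 3 * 39 / 152 = 117/152
Since Ey > 0, this is a normal good.

117/152 (normal good)


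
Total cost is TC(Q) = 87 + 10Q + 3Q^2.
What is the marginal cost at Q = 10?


MC = dTC/dQ = 10 + 2*3*Q
At Q = 10:
MC = 10 + 6*10
MC = 10 + 60 = 70

70


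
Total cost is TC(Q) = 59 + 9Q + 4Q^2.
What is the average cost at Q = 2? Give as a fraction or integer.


TC(2) = 59 + 9*2 + 4*2^2
TC(2) = 59 + 18 + 16 = 93
AC = TC/Q = 93/2 = 93/2

93/2


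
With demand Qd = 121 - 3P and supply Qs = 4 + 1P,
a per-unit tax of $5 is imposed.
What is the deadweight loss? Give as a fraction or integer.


Pre-tax equilibrium quantity: Q* = 133/4
Post-tax equilibrium quantity: Q_tax = 59/2
Reduction in quantity: Q* - Q_tax = 15/4
DWL = (1/2) * tax * (Q* - Q_tax)
DWL = (1/2) * 5 * 15/4 = 75/8

75/8


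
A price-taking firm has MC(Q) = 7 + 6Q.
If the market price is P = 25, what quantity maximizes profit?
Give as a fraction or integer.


In perfect competition, profit is maximized where P = MC.
25 = 7 + 6Q
18 = 6Q
Q* = 18/6 = 3

3


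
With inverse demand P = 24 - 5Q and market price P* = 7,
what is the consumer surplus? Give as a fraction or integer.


Maximum willingness to pay (at Q=0): P_max = 24
Quantity demanded at P* = 7:
Q* = (24 - 7)/5 = 17/5
CS = (1/2) * Q* * (P_max - P*)
CS = (1/2) * 17/5 * (24 - 7)
CS = (1/2) * 17/5 * 17 = 289/10

289/10


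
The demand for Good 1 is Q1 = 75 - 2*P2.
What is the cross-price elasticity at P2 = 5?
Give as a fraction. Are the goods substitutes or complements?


dQ1/dP2 = -2
At P2 = 5: Q1 = 75 - 2*5 = 65
Exy = (dQ1/dP2)(P2/Q1) = -2 * 5 / 65 = -2/13
Since Exy < 0, the goods are complements.

-2/13 (complements)


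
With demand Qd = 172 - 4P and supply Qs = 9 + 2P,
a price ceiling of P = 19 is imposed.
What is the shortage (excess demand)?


At P = 19:
Qd = 172 - 4*19 = 96
Qs = 9 + 2*19 = 47
Shortage = Qd - Qs = 96 - 47 = 49

49


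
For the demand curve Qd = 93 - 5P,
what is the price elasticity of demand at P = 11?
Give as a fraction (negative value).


dQ/dP = -5
At P = 11: Q = 93 - 5*11 = 38
E = (dQ/dP)(P/Q) = (-5)(11/38) = -55/38

-55/38


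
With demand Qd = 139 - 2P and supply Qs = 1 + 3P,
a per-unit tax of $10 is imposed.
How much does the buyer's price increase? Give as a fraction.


With a per-unit tax, the buyer's price increase depends on relative slopes.
Supply slope: d = 3, Demand slope: b = 2
Buyer's price increase = d * tax / (b + d)
= 3 * 10 / (2 + 3)
= 30 / 5 = 6

6


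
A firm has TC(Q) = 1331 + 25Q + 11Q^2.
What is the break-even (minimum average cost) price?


AC(Q) = 1331/Q + 25 + 11Q
To minimize: dAC/dQ = -1331/Q^2 + 11 = 0
Q^2 = 1331/11 = 121
Q* = 11
Min AC = 1331/11 + 25 + 11*11
Min AC = 121 + 25 + 121 = 267

267


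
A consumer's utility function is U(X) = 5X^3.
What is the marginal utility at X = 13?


MU = dU/dX = 5*3*X^(3-1)
MU = 15*X^2
At X = 13:
MU = 15 * 13^2
MU = 15 * 169 = 2535

2535


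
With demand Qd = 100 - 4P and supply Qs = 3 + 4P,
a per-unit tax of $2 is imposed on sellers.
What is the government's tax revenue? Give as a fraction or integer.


With tax on sellers, new supply: Qs' = 3 + 4(P - 2)
= 4P - 5
New equilibrium quantity:
Q_new = 95/2
Tax revenue = tax * Q_new = 2 * 95/2 = 95

95


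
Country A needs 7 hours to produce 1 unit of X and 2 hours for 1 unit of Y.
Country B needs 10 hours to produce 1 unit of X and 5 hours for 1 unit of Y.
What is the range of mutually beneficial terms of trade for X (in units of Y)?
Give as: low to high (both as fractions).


Opportunity cost of X for Country A = hours_X / hours_Y = 7/2 = 7/2 units of Y
Opportunity cost of X for Country B = hours_X / hours_Y = 10/5 = 2 units of Y
Terms of trade must be between the two opportunity costs.
Range: 2 to 7/2

2 to 7/2


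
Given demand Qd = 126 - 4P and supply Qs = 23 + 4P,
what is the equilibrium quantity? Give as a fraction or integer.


First find equilibrium price:
126 - 4P = 23 + 4P
P* = 103/8 = 103/8
Then substitute into demand:
Q* = 126 - 4 * 103/8 = 149/2

149/2


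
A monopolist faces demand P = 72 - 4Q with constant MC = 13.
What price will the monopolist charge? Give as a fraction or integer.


MR = 72 - 8Q
Set MR = MC: 72 - 8Q = 13
Q* = 59/8
Substitute into demand:
P* = 72 - 4*59/8 = 85/2

85/2


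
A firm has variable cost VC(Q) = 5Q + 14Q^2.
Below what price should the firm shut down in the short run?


AVC(Q) = VC(Q)/Q = 5 + 14Q
AVC is increasing in Q, so minimum AVC is at Q -> 0+.
Min AVC = 5
The firm should shut down if P < 5.

5


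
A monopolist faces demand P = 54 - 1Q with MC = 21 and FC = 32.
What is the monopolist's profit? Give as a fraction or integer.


MR = MC: 54 - 2Q = 21
Q* = 33/2
P* = 54 - 1*33/2 = 75/2
Profit = (P* - MC)*Q* - FC
= (75/2 - 21)*33/2 - 32
= 33/2*33/2 - 32
= 1089/4 - 32 = 961/4

961/4


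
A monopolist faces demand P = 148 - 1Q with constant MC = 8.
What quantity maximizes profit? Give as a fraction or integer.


TR = P*Q = (148 - 1Q)Q = 148Q - 1Q^2
MR = dTR/dQ = 148 - 2Q
Set MR = MC:
148 - 2Q = 8
140 = 2Q
Q* = 140/2 = 70

70


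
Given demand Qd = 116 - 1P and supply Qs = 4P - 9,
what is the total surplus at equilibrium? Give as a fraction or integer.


Find equilibrium: 116 - 1P = 4P - 9
116 + 9 = 5P
P* = 125/5 = 25
Q* = 4*25 - 9 = 91
Inverse demand: P = 116 - Q/1, so P_max = 116
Inverse supply: P = 9/4 + Q/4, so P_min = 9/4
CS = (1/2) * 91 * (116 - 25) = 8281/2
PS = (1/2) * 91 * (25 - 9/4) = 8281/8
TS = CS + PS = 8281/2 + 8281/8 = 41405/8

41405/8


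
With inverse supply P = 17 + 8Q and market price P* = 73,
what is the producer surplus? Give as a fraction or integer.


Minimum supply price (at Q=0): P_min = 17
Quantity supplied at P* = 73:
Q* = (73 - 17)/8 = 7
PS = (1/2) * Q* * (P* - P_min)
PS = (1/2) * 7 * (73 - 17)
PS = (1/2) * 7 * 56 = 196

196


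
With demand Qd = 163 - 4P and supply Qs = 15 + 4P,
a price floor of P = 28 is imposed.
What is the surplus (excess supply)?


At P = 28:
Qd = 163 - 4*28 = 51
Qs = 15 + 4*28 = 127
Surplus = Qs - Qd = 127 - 51 = 76

76


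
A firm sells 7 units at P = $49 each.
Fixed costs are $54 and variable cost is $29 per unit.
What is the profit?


Total Revenue = P * Q = 49 * 7 = $343
Total Cost = FC + VC*Q = 54 + 29*7 = $257
Profit = TR - TC = 343 - 257 = $86

$86


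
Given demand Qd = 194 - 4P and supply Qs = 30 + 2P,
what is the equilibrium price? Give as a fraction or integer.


At equilibrium, Qd = Qs.
194 - 4P = 30 + 2P
194 - 30 = 4P + 2P
164 = 6P
P* = 164/6 = 82/3

82/3


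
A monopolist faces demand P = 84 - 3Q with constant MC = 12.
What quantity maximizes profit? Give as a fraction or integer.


TR = P*Q = (84 - 3Q)Q = 84Q - 3Q^2
MR = dTR/dQ = 84 - 6Q
Set MR = MC:
84 - 6Q = 12
72 = 6Q
Q* = 72/6 = 12

12


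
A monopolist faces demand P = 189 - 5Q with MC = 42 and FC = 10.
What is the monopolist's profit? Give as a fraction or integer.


MR = MC: 189 - 10Q = 42
Q* = 147/10
P* = 189 - 5*147/10 = 231/2
Profit = (P* - MC)*Q* - FC
= (231/2 - 42)*147/10 - 10
= 147/2*147/10 - 10
= 21609/20 - 10 = 21409/20

21409/20


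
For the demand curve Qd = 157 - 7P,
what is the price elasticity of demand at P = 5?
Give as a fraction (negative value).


dQ/dP = -7
At P = 5: Q = 157 - 7*5 = 122
E = (dQ/dP)(P/Q) = (-7)(5/122) = -35/122

-35/122


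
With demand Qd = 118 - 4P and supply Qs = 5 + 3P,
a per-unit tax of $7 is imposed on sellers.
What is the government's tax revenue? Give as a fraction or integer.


With tax on sellers, new supply: Qs' = 5 + 3(P - 7)
= 3P - 16
New equilibrium quantity:
Q_new = 290/7
Tax revenue = tax * Q_new = 7 * 290/7 = 290

290


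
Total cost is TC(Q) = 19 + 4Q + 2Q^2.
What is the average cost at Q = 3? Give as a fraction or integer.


TC(3) = 19 + 4*3 + 2*3^2
TC(3) = 19 + 12 + 18 = 49
AC = TC/Q = 49/3 = 49/3

49/3


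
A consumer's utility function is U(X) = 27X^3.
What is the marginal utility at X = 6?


MU = dU/dX = 27*3*X^(3-1)
MU = 81*X^2
At X = 6:
MU = 81 * 6^2
MU = 81 * 36 = 2916

2916


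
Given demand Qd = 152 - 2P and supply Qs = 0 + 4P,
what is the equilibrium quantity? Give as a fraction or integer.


First find equilibrium price:
152 - 2P = 0 + 4P
P* = 152/6 = 76/3
Then substitute into demand:
Q* = 152 - 2 * 76/3 = 304/3

304/3


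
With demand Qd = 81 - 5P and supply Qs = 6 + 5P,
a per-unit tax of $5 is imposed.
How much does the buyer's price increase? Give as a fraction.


With a per-unit tax, the buyer's price increase depends on relative slopes.
Supply slope: d = 5, Demand slope: b = 5
Buyer's price increase = d * tax / (b + d)
= 5 * 5 / (5 + 5)
= 25 / 10 = 5/2

5/2


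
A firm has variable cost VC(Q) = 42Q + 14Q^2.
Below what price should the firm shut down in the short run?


AVC(Q) = VC(Q)/Q = 42 + 14Q
AVC is increasing in Q, so minimum AVC is at Q -> 0+.
Min AVC = 42
The firm should shut down if P < 42.

42


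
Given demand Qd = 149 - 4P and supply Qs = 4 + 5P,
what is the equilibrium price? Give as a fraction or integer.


At equilibrium, Qd = Qs.
149 - 4P = 4 + 5P
149 - 4 = 4P + 5P
145 = 9P
P* = 145/9 = 145/9

145/9


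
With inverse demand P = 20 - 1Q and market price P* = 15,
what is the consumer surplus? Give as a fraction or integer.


Maximum willingness to pay (at Q=0): P_max = 20
Quantity demanded at P* = 15:
Q* = (20 - 15)/1 = 5
CS = (1/2) * Q* * (P_max - P*)
CS = (1/2) * 5 * (20 - 15)
CS = (1/2) * 5 * 5 = 25/2

25/2


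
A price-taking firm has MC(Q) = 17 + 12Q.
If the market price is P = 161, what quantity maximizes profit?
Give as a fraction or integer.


In perfect competition, profit is maximized where P = MC.
161 = 17 + 12Q
144 = 12Q
Q* = 144/12 = 12

12


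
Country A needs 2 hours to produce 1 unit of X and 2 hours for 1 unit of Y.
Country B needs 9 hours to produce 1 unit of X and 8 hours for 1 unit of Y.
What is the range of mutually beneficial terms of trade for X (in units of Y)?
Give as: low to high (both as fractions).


Opportunity cost of X for Country A = hours_X / hours_Y = 2/2 = 1 units of Y
Opportunity cost of X for Country B = hours_X / hours_Y = 9/8 = 9/8 units of Y
Terms of trade must be between the two opportunity costs.
Range: 1 to 9/8

1 to 9/8


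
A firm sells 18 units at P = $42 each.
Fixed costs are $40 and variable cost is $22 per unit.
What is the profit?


Total Revenue = P * Q = 42 * 18 = $756
Total Cost = FC + VC*Q = 40 + 22*18 = $436
Profit = TR - TC = 756 - 436 = $320

$320


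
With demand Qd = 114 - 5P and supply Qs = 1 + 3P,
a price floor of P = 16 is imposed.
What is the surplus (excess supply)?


At P = 16:
Qd = 114 - 5*16 = 34
Qs = 1 + 3*16 = 49
Surplus = Qs - Qd = 49 - 34 = 15

15


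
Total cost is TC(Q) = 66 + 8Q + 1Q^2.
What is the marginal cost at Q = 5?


MC = dTC/dQ = 8 + 2*1*Q
At Q = 5:
MC = 8 + 2*5
MC = 8 + 10 = 18

18


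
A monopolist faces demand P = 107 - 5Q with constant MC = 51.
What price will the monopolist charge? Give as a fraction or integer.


MR = 107 - 10Q
Set MR = MC: 107 - 10Q = 51
Q* = 28/5
Substitute into demand:
P* = 107 - 5*28/5 = 79

79


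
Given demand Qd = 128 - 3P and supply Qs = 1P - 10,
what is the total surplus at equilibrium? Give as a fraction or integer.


Find equilibrium: 128 - 3P = 1P - 10
128 + 10 = 4P
P* = 138/4 = 69/2
Q* = 1*69/2 - 10 = 49/2
Inverse demand: P = 128/3 - Q/3, so P_max = 128/3
Inverse supply: P = 10 + Q/1, so P_min = 10
CS = (1/2) * 49/2 * (128/3 - 69/2) = 2401/24
PS = (1/2) * 49/2 * (69/2 - 10) = 2401/8
TS = CS + PS = 2401/24 + 2401/8 = 2401/6

2401/6


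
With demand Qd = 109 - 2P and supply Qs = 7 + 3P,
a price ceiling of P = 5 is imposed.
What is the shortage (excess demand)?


At P = 5:
Qd = 109 - 2*5 = 99
Qs = 7 + 3*5 = 22
Shortage = Qd - Qs = 99 - 22 = 77

77


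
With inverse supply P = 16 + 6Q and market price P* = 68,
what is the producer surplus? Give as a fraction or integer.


Minimum supply price (at Q=0): P_min = 16
Quantity supplied at P* = 68:
Q* = (68 - 16)/6 = 26/3
PS = (1/2) * Q* * (P* - P_min)
PS = (1/2) * 26/3 * (68 - 16)
PS = (1/2) * 26/3 * 52 = 676/3

676/3


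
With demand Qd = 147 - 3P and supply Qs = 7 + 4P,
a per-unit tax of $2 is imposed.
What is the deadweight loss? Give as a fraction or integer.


Pre-tax equilibrium quantity: Q* = 87
Post-tax equilibrium quantity: Q_tax = 585/7
Reduction in quantity: Q* - Q_tax = 24/7
DWL = (1/2) * tax * (Q* - Q_tax)
DWL = (1/2) * 2 * 24/7 = 24/7

24/7


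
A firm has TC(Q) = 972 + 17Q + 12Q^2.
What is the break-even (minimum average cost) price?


AC(Q) = 972/Q + 17 + 12Q
To minimize: dAC/dQ = -972/Q^2 + 12 = 0
Q^2 = 972/12 = 81
Q* = 9
Min AC = 972/9 + 17 + 12*9
Min AC = 108 + 17 + 108 = 233

233


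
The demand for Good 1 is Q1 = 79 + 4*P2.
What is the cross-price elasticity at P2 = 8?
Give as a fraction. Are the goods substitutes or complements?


dQ1/dP2 = 4
At P2 = 8: Q1 = 79 + 4*8 = 111
Exy = (dQ1/dP2)(P2/Q1) = 4 * 8 / 111 = 32/111
Since Exy > 0, the goods are substitutes.

32/111 (substitutes)


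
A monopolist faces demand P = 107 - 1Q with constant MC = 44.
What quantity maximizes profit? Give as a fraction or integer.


TR = P*Q = (107 - 1Q)Q = 107Q - 1Q^2
MR = dTR/dQ = 107 - 2Q
Set MR = MC:
107 - 2Q = 44
63 = 2Q
Q* = 63/2 = 63/2

63/2


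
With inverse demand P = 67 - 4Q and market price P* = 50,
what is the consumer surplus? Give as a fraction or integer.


Maximum willingness to pay (at Q=0): P_max = 67
Quantity demanded at P* = 50:
Q* = (67 - 50)/4 = 17/4
CS = (1/2) * Q* * (P_max - P*)
CS = (1/2) * 17/4 * (67 - 50)
CS = (1/2) * 17/4 * 17 = 289/8

289/8


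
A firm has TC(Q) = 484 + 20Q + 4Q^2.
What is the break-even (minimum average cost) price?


AC(Q) = 484/Q + 20 + 4Q
To minimize: dAC/dQ = -484/Q^2 + 4 = 0
Q^2 = 484/4 = 121
Q* = 11
Min AC = 484/11 + 20 + 4*11
Min AC = 44 + 20 + 44 = 108

108


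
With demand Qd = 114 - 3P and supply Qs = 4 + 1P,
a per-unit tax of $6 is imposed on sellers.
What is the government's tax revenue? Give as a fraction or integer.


With tax on sellers, new supply: Qs' = 4 + 1(P - 6)
= 1P - 2
New equilibrium quantity:
Q_new = 27
Tax revenue = tax * Q_new = 6 * 27 = 162

162


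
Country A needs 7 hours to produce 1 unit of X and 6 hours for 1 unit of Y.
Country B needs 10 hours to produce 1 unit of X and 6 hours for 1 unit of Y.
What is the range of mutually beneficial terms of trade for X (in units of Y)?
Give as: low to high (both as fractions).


Opportunity cost of X for Country A = hours_X / hours_Y = 7/6 = 7/6 units of Y
Opportunity cost of X for Country B = hours_X / hours_Y = 10/6 = 5/3 units of Y
Terms of trade must be between the two opportunity costs.
Range: 7/6 to 5/3

7/6 to 5/3


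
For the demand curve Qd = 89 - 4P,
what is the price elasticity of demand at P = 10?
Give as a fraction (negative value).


dQ/dP = -4
At P = 10: Q = 89 - 4*10 = 49
E = (dQ/dP)(P/Q) = (-4)(10/49) = -40/49

-40/49


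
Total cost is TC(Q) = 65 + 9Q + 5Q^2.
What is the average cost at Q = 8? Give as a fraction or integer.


TC(8) = 65 + 9*8 + 5*8^2
TC(8) = 65 + 72 + 320 = 457
AC = TC/Q = 457/8 = 457/8

457/8


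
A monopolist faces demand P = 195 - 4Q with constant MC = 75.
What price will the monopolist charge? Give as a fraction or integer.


MR = 195 - 8Q
Set MR = MC: 195 - 8Q = 75
Q* = 15
Substitute into demand:
P* = 195 - 4*15 = 135

135


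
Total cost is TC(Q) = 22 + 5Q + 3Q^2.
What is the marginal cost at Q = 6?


MC = dTC/dQ = 5 + 2*3*Q
At Q = 6:
MC = 5 + 6*6
MC = 5 + 36 = 41

41


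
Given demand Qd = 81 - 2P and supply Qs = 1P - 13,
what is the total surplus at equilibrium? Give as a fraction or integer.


Find equilibrium: 81 - 2P = 1P - 13
81 + 13 = 3P
P* = 94/3 = 94/3
Q* = 1*94/3 - 13 = 55/3
Inverse demand: P = 81/2 - Q/2, so P_max = 81/2
Inverse supply: P = 13 + Q/1, so P_min = 13
CS = (1/2) * 55/3 * (81/2 - 94/3) = 3025/36
PS = (1/2) * 55/3 * (94/3 - 13) = 3025/18
TS = CS + PS = 3025/36 + 3025/18 = 3025/12

3025/12


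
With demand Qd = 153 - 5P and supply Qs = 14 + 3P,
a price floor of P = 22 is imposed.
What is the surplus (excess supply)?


At P = 22:
Qd = 153 - 5*22 = 43
Qs = 14 + 3*22 = 80
Surplus = Qs - Qd = 80 - 43 = 37

37


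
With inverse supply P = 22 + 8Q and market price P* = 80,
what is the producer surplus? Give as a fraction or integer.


Minimum supply price (at Q=0): P_min = 22
Quantity supplied at P* = 80:
Q* = (80 - 22)/8 = 29/4
PS = (1/2) * Q* * (P* - P_min)
PS = (1/2) * 29/4 * (80 - 22)
PS = (1/2) * 29/4 * 58 = 841/4

841/4


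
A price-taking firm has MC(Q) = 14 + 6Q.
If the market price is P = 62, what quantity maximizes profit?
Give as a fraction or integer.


In perfect competition, profit is maximized where P = MC.
62 = 14 + 6Q
48 = 6Q
Q* = 48/6 = 8

8


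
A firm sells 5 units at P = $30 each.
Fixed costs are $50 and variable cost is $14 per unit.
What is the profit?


Total Revenue = P * Q = 30 * 5 = $150
Total Cost = FC + VC*Q = 50 + 14*5 = $120
Profit = TR - TC = 150 - 120 = $30

$30


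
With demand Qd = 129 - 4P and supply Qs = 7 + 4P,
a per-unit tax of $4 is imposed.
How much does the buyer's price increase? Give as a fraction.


With a per-unit tax, the buyer's price increase depends on relative slopes.
Supply slope: d = 4, Demand slope: b = 4
Buyer's price increase = d * tax / (b + d)
= 4 * 4 / (4 + 4)
= 16 / 8 = 2

2


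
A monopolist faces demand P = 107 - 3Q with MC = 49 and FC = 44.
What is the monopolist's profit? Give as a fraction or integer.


MR = MC: 107 - 6Q = 49
Q* = 29/3
P* = 107 - 3*29/3 = 78
Profit = (P* - MC)*Q* - FC
= (78 - 49)*29/3 - 44
= 29*29/3 - 44
= 841/3 - 44 = 709/3

709/3


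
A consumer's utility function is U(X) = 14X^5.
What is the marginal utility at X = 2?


MU = dU/dX = 14*5*X^(5-1)
MU = 70*X^4
At X = 2:
MU = 70 * 2^4
MU = 70 * 16 = 1120

1120


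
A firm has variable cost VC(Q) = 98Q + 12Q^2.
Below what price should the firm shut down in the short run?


AVC(Q) = VC(Q)/Q = 98 + 12Q
AVC is increasing in Q, so minimum AVC is at Q -> 0+.
Min AVC = 98
The firm should shut down if P < 98.

98


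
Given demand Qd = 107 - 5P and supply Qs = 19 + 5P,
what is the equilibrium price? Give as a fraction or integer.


At equilibrium, Qd = Qs.
107 - 5P = 19 + 5P
107 - 19 = 5P + 5P
88 = 10P
P* = 88/10 = 44/5

44/5


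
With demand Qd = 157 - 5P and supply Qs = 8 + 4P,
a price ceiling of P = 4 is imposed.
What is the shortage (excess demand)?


At P = 4:
Qd = 157 - 5*4 = 137
Qs = 8 + 4*4 = 24
Shortage = Qd - Qs = 137 - 24 = 113

113


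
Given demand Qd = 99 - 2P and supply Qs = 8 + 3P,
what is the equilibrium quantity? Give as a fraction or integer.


First find equilibrium price:
99 - 2P = 8 + 3P
P* = 91/5 = 91/5
Then substitute into demand:
Q* = 99 - 2 * 91/5 = 313/5

313/5


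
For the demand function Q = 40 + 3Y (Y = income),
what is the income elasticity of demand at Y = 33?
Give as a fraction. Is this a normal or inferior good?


dQ/dY = 3
At Y = 33: Q = 40 + 3*33 = 139
Ey = (dQ/dY)(Y/Q) = 3 * 33 / 139 = 99/139
Since Ey > 0, this is a normal good.

99/139 (normal good)


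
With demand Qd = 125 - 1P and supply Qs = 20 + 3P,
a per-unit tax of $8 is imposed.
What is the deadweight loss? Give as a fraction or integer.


Pre-tax equilibrium quantity: Q* = 395/4
Post-tax equilibrium quantity: Q_tax = 371/4
Reduction in quantity: Q* - Q_tax = 6
DWL = (1/2) * tax * (Q* - Q_tax)
DWL = (1/2) * 8 * 6 = 24

24


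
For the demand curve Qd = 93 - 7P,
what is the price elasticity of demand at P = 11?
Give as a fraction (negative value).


dQ/dP = -7
At P = 11: Q = 93 - 7*11 = 16
E = (dQ/dP)(P/Q) = (-7)(11/16) = -77/16

-77/16


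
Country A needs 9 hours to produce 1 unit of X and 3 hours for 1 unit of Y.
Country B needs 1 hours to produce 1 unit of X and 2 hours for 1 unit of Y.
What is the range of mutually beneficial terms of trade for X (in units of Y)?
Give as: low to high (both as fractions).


Opportunity cost of X for Country A = hours_X / hours_Y = 9/3 = 3 units of Y
Opportunity cost of X for Country B = hours_X / hours_Y = 1/2 = 1/2 units of Y
Terms of trade must be between the two opportunity costs.
Range: 1/2 to 3

1/2 to 3


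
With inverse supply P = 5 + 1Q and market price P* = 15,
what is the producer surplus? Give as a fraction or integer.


Minimum supply price (at Q=0): P_min = 5
Quantity supplied at P* = 15:
Q* = (15 - 5)/1 = 10
PS = (1/2) * Q* * (P* - P_min)
PS = (1/2) * 10 * (15 - 5)
PS = (1/2) * 10 * 10 = 50

50


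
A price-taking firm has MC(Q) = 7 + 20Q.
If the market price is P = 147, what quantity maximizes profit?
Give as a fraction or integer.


In perfect competition, profit is maximized where P = MC.
147 = 7 + 20Q
140 = 20Q
Q* = 140/20 = 7

7


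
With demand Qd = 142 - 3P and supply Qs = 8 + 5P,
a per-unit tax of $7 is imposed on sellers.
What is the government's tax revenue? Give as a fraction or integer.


With tax on sellers, new supply: Qs' = 8 + 5(P - 7)
= 5P - 27
New equilibrium quantity:
Q_new = 629/8
Tax revenue = tax * Q_new = 7 * 629/8 = 4403/8

4403/8


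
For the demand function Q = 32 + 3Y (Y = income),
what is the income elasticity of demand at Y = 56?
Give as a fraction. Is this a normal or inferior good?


dQ/dY = 3
At Y = 56: Q = 32 + 3*56 = 200
Ey = (dQ/dY)(Y/Q) = 3 * 56 / 200 = 21/25
Since Ey > 0, this is a normal good.

21/25 (normal good)


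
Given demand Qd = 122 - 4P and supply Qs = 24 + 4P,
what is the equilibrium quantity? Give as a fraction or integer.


First find equilibrium price:
122 - 4P = 24 + 4P
P* = 98/8 = 49/4
Then substitute into demand:
Q* = 122 - 4 * 49/4 = 73

73


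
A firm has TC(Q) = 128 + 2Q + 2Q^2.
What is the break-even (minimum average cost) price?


AC(Q) = 128/Q + 2 + 2Q
To minimize: dAC/dQ = -128/Q^2 + 2 = 0
Q^2 = 128/2 = 64
Q* = 8
Min AC = 128/8 + 2 + 2*8
Min AC = 16 + 2 + 16 = 34

34


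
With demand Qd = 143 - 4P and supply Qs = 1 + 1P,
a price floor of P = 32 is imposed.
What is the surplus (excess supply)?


At P = 32:
Qd = 143 - 4*32 = 15
Qs = 1 + 1*32 = 33
Surplus = Qs - Qd = 33 - 15 = 18

18


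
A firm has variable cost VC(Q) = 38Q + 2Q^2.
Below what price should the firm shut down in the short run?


AVC(Q) = VC(Q)/Q = 38 + 2Q
AVC is increasing in Q, so minimum AVC is at Q -> 0+.
Min AVC = 38
The firm should shut down if P < 38.

38


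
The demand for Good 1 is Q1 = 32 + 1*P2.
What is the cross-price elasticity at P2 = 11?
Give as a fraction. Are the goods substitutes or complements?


dQ1/dP2 = 1
At P2 = 11: Q1 = 32 + 1*11 = 43
Exy = (dQ1/dP2)(P2/Q1) = 1 * 11 / 43 = 11/43
Since Exy > 0, the goods are substitutes.

11/43 (substitutes)


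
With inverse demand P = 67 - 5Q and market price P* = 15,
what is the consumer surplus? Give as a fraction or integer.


Maximum willingness to pay (at Q=0): P_max = 67
Quantity demanded at P* = 15:
Q* = (67 - 15)/5 = 52/5
CS = (1/2) * Q* * (P_max - P*)
CS = (1/2) * 52/5 * (67 - 15)
CS = (1/2) * 52/5 * 52 = 1352/5

1352/5


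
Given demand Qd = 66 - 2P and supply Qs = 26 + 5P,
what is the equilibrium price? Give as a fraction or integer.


At equilibrium, Qd = Qs.
66 - 2P = 26 + 5P
66 - 26 = 2P + 5P
40 = 7P
P* = 40/7 = 40/7

40/7


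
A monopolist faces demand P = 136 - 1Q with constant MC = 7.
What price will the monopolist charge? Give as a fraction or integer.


MR = 136 - 2Q
Set MR = MC: 136 - 2Q = 7
Q* = 129/2
Substitute into demand:
P* = 136 - 1*129/2 = 143/2

143/2


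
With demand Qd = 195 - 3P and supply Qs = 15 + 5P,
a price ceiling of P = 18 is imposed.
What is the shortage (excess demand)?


At P = 18:
Qd = 195 - 3*18 = 141
Qs = 15 + 5*18 = 105
Shortage = Qd - Qs = 141 - 105 = 36

36


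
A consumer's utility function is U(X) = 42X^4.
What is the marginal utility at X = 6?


MU = dU/dX = 42*4*X^(4-1)
MU = 168*X^3
At X = 6:
MU = 168 * 6^3
MU = 168 * 216 = 36288

36288


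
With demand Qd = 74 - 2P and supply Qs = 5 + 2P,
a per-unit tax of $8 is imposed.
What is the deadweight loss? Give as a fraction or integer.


Pre-tax equilibrium quantity: Q* = 79/2
Post-tax equilibrium quantity: Q_tax = 63/2
Reduction in quantity: Q* - Q_tax = 8
DWL = (1/2) * tax * (Q* - Q_tax)
DWL = (1/2) * 8 * 8 = 32

32


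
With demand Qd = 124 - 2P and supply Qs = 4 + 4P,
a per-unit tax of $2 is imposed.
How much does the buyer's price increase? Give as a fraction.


With a per-unit tax, the buyer's price increase depends on relative slopes.
Supply slope: d = 4, Demand slope: b = 2
Buyer's price increase = d * tax / (b + d)
= 4 * 2 / (2 + 4)
= 8 / 6 = 4/3

4/3


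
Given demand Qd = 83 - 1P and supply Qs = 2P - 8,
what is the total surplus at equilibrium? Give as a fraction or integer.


Find equilibrium: 83 - 1P = 2P - 8
83 + 8 = 3P
P* = 91/3 = 91/3
Q* = 2*91/3 - 8 = 158/3
Inverse demand: P = 83 - Q/1, so P_max = 83
Inverse supply: P = 4 + Q/2, so P_min = 4
CS = (1/2) * 158/3 * (83 - 91/3) = 12482/9
PS = (1/2) * 158/3 * (91/3 - 4) = 6241/9
TS = CS + PS = 12482/9 + 6241/9 = 6241/3

6241/3


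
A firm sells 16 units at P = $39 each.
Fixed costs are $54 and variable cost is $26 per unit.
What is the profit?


Total Revenue = P * Q = 39 * 16 = $624
Total Cost = FC + VC*Q = 54 + 26*16 = $470
Profit = TR - TC = 624 - 470 = $154

$154


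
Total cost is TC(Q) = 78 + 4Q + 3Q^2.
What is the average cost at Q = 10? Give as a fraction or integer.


TC(10) = 78 + 4*10 + 3*10^2
TC(10) = 78 + 40 + 300 = 418
AC = TC/Q = 418/10 = 209/5

209/5


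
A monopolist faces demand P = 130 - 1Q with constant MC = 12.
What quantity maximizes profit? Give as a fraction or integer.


TR = P*Q = (130 - 1Q)Q = 130Q - 1Q^2
MR = dTR/dQ = 130 - 2Q
Set MR = MC:
130 - 2Q = 12
118 = 2Q
Q* = 118/2 = 59

59


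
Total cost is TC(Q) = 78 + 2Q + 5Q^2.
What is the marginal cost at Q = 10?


MC = dTC/dQ = 2 + 2*5*Q
At Q = 10:
MC = 2 + 10*10
MC = 2 + 100 = 102

102


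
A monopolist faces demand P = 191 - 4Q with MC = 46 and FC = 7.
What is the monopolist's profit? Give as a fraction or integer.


MR = MC: 191 - 8Q = 46
Q* = 145/8
P* = 191 - 4*145/8 = 237/2
Profit = (P* - MC)*Q* - FC
= (237/2 - 46)*145/8 - 7
= 145/2*145/8 - 7
= 21025/16 - 7 = 20913/16

20913/16


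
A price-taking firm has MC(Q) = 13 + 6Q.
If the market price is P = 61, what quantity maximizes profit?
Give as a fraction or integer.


In perfect competition, profit is maximized where P = MC.
61 = 13 + 6Q
48 = 6Q
Q* = 48/6 = 8

8


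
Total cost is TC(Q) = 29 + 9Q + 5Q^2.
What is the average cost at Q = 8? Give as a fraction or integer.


TC(8) = 29 + 9*8 + 5*8^2
TC(8) = 29 + 72 + 320 = 421
AC = TC/Q = 421/8 = 421/8

421/8


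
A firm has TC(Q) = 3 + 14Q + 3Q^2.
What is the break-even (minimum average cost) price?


AC(Q) = 3/Q + 14 + 3Q
To minimize: dAC/dQ = -3/Q^2 + 3 = 0
Q^2 = 3/3 = 1
Q* = 1
Min AC = 3/1 + 14 + 3*1
Min AC = 3 + 14 + 3 = 20

20


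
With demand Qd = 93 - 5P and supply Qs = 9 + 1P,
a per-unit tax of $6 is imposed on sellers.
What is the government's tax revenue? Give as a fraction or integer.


With tax on sellers, new supply: Qs' = 9 + 1(P - 6)
= 3 + 1P
New equilibrium quantity:
Q_new = 18
Tax revenue = tax * Q_new = 6 * 18 = 108

108


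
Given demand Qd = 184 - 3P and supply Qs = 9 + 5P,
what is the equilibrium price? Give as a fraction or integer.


At equilibrium, Qd = Qs.
184 - 3P = 9 + 5P
184 - 9 = 3P + 5P
175 = 8P
P* = 175/8 = 175/8

175/8


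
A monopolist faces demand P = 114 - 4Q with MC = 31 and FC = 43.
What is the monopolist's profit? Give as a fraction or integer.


MR = MC: 114 - 8Q = 31
Q* = 83/8
P* = 114 - 4*83/8 = 145/2
Profit = (P* - MC)*Q* - FC
= (145/2 - 31)*83/8 - 43
= 83/2*83/8 - 43
= 6889/16 - 43 = 6201/16

6201/16


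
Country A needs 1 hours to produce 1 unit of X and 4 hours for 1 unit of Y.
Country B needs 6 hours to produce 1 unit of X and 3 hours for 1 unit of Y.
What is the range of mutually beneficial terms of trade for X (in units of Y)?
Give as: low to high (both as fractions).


Opportunity cost of X for Country A = hours_X / hours_Y = 1/4 = 1/4 units of Y
Opportunity cost of X for Country B = hours_X / hours_Y = 6/3 = 2 units of Y
Terms of trade must be between the two opportunity costs.
Range: 1/4 to 2

1/4 to 2


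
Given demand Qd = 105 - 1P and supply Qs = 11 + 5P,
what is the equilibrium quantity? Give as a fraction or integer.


First find equilibrium price:
105 - 1P = 11 + 5P
P* = 94/6 = 47/3
Then substitute into demand:
Q* = 105 - 1 * 47/3 = 268/3

268/3


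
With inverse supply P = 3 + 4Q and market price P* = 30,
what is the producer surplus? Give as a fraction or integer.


Minimum supply price (at Q=0): P_min = 3
Quantity supplied at P* = 30:
Q* = (30 - 3)/4 = 27/4
PS = (1/2) * Q* * (P* - P_min)
PS = (1/2) * 27/4 * (30 - 3)
PS = (1/2) * 27/4 * 27 = 729/8

729/8


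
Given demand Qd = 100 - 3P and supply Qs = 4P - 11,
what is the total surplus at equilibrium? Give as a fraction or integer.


Find equilibrium: 100 - 3P = 4P - 11
100 + 11 = 7P
P* = 111/7 = 111/7
Q* = 4*111/7 - 11 = 367/7
Inverse demand: P = 100/3 - Q/3, so P_max = 100/3
Inverse supply: P = 11/4 + Q/4, so P_min = 11/4
CS = (1/2) * 367/7 * (100/3 - 111/7) = 134689/294
PS = (1/2) * 367/7 * (111/7 - 11/4) = 134689/392
TS = CS + PS = 134689/294 + 134689/392 = 134689/168

134689/168


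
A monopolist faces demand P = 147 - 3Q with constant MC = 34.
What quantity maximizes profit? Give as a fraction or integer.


TR = P*Q = (147 - 3Q)Q = 147Q - 3Q^2
MR = dTR/dQ = 147 - 6Q
Set MR = MC:
147 - 6Q = 34
113 = 6Q
Q* = 113/6 = 113/6

113/6


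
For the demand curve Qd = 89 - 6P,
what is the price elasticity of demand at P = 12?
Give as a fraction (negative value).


dQ/dP = -6
At P = 12: Q = 89 - 6*12 = 17
E = (dQ/dP)(P/Q) = (-6)(12/17) = -72/17

-72/17


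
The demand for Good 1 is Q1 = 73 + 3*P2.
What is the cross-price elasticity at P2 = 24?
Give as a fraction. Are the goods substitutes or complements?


dQ1/dP2 = 3
At P2 = 24: Q1 = 73 + 3*24 = 145
Exy = (dQ1/dP2)(P2/Q1) = 3 * 24 / 145 = 72/145
Since Exy > 0, the goods are substitutes.

72/145 (substitutes)


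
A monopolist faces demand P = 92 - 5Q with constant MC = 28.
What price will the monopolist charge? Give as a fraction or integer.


MR = 92 - 10Q
Set MR = MC: 92 - 10Q = 28
Q* = 32/5
Substitute into demand:
P* = 92 - 5*32/5 = 60

60


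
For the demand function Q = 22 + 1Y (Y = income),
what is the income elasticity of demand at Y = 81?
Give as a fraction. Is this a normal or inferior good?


dQ/dY = 1
At Y = 81: Q = 22 + 1*81 = 103
Ey = (dQ/dY)(Y/Q) = 1 * 81 / 103 = 81/103
Since Ey > 0, this is a normal good.

81/103 (normal good)


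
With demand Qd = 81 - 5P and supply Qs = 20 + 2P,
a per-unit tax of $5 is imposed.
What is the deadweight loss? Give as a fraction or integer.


Pre-tax equilibrium quantity: Q* = 262/7
Post-tax equilibrium quantity: Q_tax = 212/7
Reduction in quantity: Q* - Q_tax = 50/7
DWL = (1/2) * tax * (Q* - Q_tax)
DWL = (1/2) * 5 * 50/7 = 125/7

125/7


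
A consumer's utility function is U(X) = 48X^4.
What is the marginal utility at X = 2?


MU = dU/dX = 48*4*X^(4-1)
MU = 192*X^3
At X = 2:
MU = 192 * 2^3
MU = 192 * 8 = 1536

1536


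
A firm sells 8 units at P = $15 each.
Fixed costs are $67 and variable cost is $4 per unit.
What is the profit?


Total Revenue = P * Q = 15 * 8 = $120
Total Cost = FC + VC*Q = 67 + 4*8 = $99
Profit = TR - TC = 120 - 99 = $21

$21


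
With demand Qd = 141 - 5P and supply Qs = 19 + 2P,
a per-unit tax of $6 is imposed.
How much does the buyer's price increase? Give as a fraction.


With a per-unit tax, the buyer's price increase depends on relative slopes.
Supply slope: d = 2, Demand slope: b = 5
Buyer's price increase = d * tax / (b + d)
= 2 * 6 / (5 + 2)
= 12 / 7 = 12/7

12/7


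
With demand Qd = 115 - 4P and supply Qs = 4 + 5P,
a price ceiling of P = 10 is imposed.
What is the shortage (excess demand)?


At P = 10:
Qd = 115 - 4*10 = 75
Qs = 4 + 5*10 = 54
Shortage = Qd - Qs = 75 - 54 = 21

21


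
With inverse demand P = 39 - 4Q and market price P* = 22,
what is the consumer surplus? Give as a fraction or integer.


Maximum willingness to pay (at Q=0): P_max = 39
Quantity demanded at P* = 22:
Q* = (39 - 22)/4 = 17/4
CS = (1/2) * Q* * (P_max - P*)
CS = (1/2) * 17/4 * (39 - 22)
CS = (1/2) * 17/4 * 17 = 289/8

289/8


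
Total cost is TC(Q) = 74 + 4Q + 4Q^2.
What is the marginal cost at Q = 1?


MC = dTC/dQ = 4 + 2*4*Q
At Q = 1:
MC = 4 + 8*1
MC = 4 + 8 = 12

12


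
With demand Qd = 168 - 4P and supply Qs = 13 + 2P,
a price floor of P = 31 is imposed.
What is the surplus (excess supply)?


At P = 31:
Qd = 168 - 4*31 = 44
Qs = 13 + 2*31 = 75
Surplus = Qs - Qd = 75 - 44 = 31

31


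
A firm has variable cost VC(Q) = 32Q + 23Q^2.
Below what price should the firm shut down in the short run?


AVC(Q) = VC(Q)/Q = 32 + 23Q
AVC is increasing in Q, so minimum AVC is at Q -> 0+.
Min AVC = 32
The firm should shut down if P < 32.

32


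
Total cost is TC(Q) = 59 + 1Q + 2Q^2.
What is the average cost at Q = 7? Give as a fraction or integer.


TC(7) = 59 + 1*7 + 2*7^2
TC(7) = 59 + 7 + 98 = 164
AC = TC/Q = 164/7 = 164/7

164/7


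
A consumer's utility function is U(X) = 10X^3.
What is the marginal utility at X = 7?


MU = dU/dX = 10*3*X^(3-1)
MU = 30*X^2
At X = 7:
MU = 30 * 7^2
MU = 30 * 49 = 1470

1470


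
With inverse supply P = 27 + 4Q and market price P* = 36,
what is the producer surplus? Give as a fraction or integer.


Minimum supply price (at Q=0): P_min = 27
Quantity supplied at P* = 36:
Q* = (36 - 27)/4 = 9/4
PS = (1/2) * Q* * (P* - P_min)
PS = (1/2) * 9/4 * (36 - 27)
PS = (1/2) * 9/4 * 9 = 81/8

81/8


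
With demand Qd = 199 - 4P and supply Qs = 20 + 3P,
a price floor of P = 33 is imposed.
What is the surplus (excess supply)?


At P = 33:
Qd = 199 - 4*33 = 67
Qs = 20 + 3*33 = 119
Surplus = Qs - Qd = 119 - 67 = 52

52


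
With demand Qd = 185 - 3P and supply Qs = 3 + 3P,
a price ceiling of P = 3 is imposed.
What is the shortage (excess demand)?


At P = 3:
Qd = 185 - 3*3 = 176
Qs = 3 + 3*3 = 12
Shortage = Qd - Qs = 176 - 12 = 164

164


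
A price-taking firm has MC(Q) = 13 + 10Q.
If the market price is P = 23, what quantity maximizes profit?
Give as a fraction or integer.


In perfect competition, profit is maximized where P = MC.
23 = 13 + 10Q
10 = 10Q
Q* = 10/10 = 1

1


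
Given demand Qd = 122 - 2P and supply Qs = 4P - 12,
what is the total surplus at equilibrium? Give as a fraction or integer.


Find equilibrium: 122 - 2P = 4P - 12
122 + 12 = 6P
P* = 134/6 = 67/3
Q* = 4*67/3 - 12 = 232/3
Inverse demand: P = 61 - Q/2, so P_max = 61
Inverse supply: P = 3 + Q/4, so P_min = 3
CS = (1/2) * 232/3 * (61 - 67/3) = 13456/9
PS = (1/2) * 232/3 * (67/3 - 3) = 6728/9
TS = CS + PS = 13456/9 + 6728/9 = 6728/3

6728/3


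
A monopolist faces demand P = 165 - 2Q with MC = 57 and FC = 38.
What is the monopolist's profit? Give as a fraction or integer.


MR = MC: 165 - 4Q = 57
Q* = 27
P* = 165 - 2*27 = 111
Profit = (P* - MC)*Q* - FC
= (111 - 57)*27 - 38
= 54*27 - 38
= 1458 - 38 = 1420

1420


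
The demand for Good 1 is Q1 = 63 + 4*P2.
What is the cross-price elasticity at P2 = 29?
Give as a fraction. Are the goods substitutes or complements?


dQ1/dP2 = 4
At P2 = 29: Q1 = 63 + 4*29 = 179
Exy = (dQ1/dP2)(P2/Q1) = 4 * 29 / 179 = 116/179
Since Exy > 0, the goods are substitutes.

116/179 (substitutes)


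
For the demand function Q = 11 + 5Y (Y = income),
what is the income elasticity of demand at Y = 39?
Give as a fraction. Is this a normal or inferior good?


dQ/dY = 5
At Y = 39: Q = 11 + 5*39 = 206
Ey = (dQ/dY)(Y/Q) = 5 * 39 / 206 = 195/206
Since Ey > 0, this is a normal good.

195/206 (normal good)


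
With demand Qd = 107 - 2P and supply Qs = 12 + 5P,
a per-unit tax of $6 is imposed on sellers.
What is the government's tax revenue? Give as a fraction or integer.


With tax on sellers, new supply: Qs' = 12 + 5(P - 6)
= 5P - 18
New equilibrium quantity:
Q_new = 499/7
Tax revenue = tax * Q_new = 6 * 499/7 = 2994/7

2994/7


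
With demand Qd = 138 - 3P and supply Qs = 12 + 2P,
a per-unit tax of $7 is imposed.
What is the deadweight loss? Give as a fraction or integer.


Pre-tax equilibrium quantity: Q* = 312/5
Post-tax equilibrium quantity: Q_tax = 54
Reduction in quantity: Q* - Q_tax = 42/5
DWL = (1/2) * tax * (Q* - Q_tax)
DWL = (1/2) * 7 * 42/5 = 147/5

147/5


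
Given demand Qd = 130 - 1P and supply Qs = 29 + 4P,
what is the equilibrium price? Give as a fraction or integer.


At equilibrium, Qd = Qs.
130 - 1P = 29 + 4P
130 - 29 = 1P + 4P
101 = 5P
P* = 101/5 = 101/5

101/5


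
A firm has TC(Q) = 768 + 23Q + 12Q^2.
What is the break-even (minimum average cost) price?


AC(Q) = 768/Q + 23 + 12Q
To minimize: dAC/dQ = -768/Q^2 + 12 = 0
Q^2 = 768/12 = 64
Q* = 8
Min AC = 768/8 + 23 + 12*8
Min AC = 96 + 23 + 96 = 215

215


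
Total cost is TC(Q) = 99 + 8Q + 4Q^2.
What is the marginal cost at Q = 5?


MC = dTC/dQ = 8 + 2*4*Q
At Q = 5:
MC = 8 + 8*5
MC = 8 + 40 = 48

48


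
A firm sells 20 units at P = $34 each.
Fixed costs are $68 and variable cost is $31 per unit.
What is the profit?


Total Revenue = P * Q = 34 * 20 = $680
Total Cost = FC + VC*Q = 68 + 31*20 = $688
Profit = TR - TC = 680 - 688 = $-8

$-8


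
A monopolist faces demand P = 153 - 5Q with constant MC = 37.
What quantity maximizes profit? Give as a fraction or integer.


TR = P*Q = (153 - 5Q)Q = 153Q - 5Q^2
MR = dTR/dQ = 153 - 10Q
Set MR = MC:
153 - 10Q = 37
116 = 10Q
Q* = 116/10 = 58/5

58/5


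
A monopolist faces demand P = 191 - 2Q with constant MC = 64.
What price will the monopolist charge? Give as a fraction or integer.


MR = 191 - 4Q
Set MR = MC: 191 - 4Q = 64
Q* = 127/4
Substitute into demand:
P* = 191 - 2*127/4 = 255/2

255/2


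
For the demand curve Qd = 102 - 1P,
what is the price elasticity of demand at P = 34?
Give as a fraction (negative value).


dQ/dP = -1
At P = 34: Q = 102 - 1*34 = 68
E = (dQ/dP)(P/Q) = (-1)(34/68) = -1/2

-1/2


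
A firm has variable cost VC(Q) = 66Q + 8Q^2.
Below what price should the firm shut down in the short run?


AVC(Q) = VC(Q)/Q = 66 + 8Q
AVC is increasing in Q, so minimum AVC is at Q -> 0+.
Min AVC = 66
The firm should shut down if P < 66.

66


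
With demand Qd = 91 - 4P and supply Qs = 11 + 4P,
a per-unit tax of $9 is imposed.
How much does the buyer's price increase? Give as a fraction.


With a per-unit tax, the buyer's price increase depends on relative slopes.
Supply slope: d = 4, Demand slope: b = 4
Buyer's price increase = d * tax / (b + d)
= 4 * 9 / (4 + 4)
= 36 / 8 = 9/2

9/2


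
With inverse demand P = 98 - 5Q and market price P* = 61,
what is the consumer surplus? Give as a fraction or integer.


Maximum willingness to pay (at Q=0): P_max = 98
Quantity demanded at P* = 61:
Q* = (98 - 61)/5 = 37/5
CS = (1/2) * Q* * (P_max - P*)
CS = (1/2) * 37/5 * (98 - 61)
CS = (1/2) * 37/5 * 37 = 1369/10

1369/10
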